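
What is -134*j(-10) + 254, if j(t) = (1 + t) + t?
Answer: 2800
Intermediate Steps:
j(t) = 1 + 2*t
-134*j(-10) + 254 = -134*(1 + 2*(-10)) + 254 = -134*(1 - 20) + 254 = -134*(-19) + 254 = 2546 + 254 = 2800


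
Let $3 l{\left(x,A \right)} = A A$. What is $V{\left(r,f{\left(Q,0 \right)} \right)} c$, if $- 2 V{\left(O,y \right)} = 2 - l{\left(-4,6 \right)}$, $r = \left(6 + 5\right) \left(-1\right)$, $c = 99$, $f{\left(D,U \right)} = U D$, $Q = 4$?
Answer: $495$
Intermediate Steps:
$f{\left(D,U \right)} = D U$
$r = -11$ ($r = 11 \left(-1\right) = -11$)
$l{\left(x,A \right)} = \frac{A^{2}}{3}$ ($l{\left(x,A \right)} = \frac{A A}{3} = \frac{A^{2}}{3}$)
$V{\left(O,y \right)} = 5$ ($V{\left(O,y \right)} = - \frac{2 - \frac{6^{2}}{3}}{2} = - \frac{2 - \frac{1}{3} \cdot 36}{2} = - \frac{2 - 12}{2} = \left(- \frac{1}{2}\right) \left(-10\right) = 5$)
$V{\left(r,f{\left(Q,0 \right)} \right)} c = 5 \cdot 99 = 495$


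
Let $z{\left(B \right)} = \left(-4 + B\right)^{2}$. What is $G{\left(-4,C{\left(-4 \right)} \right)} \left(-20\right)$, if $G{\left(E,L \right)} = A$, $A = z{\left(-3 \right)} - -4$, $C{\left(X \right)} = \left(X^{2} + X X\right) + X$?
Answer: $-1060$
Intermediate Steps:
$C{\left(X \right)} = X + 2 X^{2}$ ($C{\left(X \right)} = \left(X^{2} + X^{2}\right) + X = 2 X^{2} + X = X + 2 X^{2}$)
$A = 53$ ($A = \left(-4 - 3\right)^{2} - -4 = \left(-7\right)^{2} + 4 = 49 + 4 = 53$)
$G{\left(E,L \right)} = 53$
$G{\left(-4,C{\left(-4 \right)} \right)} \left(-20\right) = 53 \left(-20\right) = -1060$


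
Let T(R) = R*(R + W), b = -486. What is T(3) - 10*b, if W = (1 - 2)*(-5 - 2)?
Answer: 4890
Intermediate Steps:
W = 7 (W = -1*(-7) = 7)
T(R) = R*(7 + R) (T(R) = R*(R + 7) = R*(7 + R))
T(3) - 10*b = 3*(7 + 3) - 10*(-486) = 3*10 + 4860 = 30 + 4860 = 4890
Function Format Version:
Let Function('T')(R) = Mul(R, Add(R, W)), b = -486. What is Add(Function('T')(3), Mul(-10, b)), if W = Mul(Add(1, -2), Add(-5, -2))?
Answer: 4890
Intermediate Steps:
W = 7 (W = Mul(-1, -7) = 7)
Function('T')(R) = Mul(R, Add(7, R)) (Function('T')(R) = Mul(R, Add(R, 7)) = Mul(R, Add(7, R)))
Add(Function('T')(3), Mul(-10, b)) = Add(Mul(3, Add(7, 3)), Mul(-10, -486)) = Add(Mul(3, 10), 4860) = Add(30, 4860) = 4890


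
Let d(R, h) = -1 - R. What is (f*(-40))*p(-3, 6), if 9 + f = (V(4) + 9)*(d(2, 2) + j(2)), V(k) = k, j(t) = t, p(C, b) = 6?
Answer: 5280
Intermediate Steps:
f = -22 (f = -9 + (4 + 9)*((-1 - 1*2) + 2) = -9 + 13*((-1 - 2) + 2) = -9 + 13*(-3 + 2) = -9 + 13*(-1) = -9 - 13 = -22)
(f*(-40))*p(-3, 6) = -22*(-40)*6 = 880*6 = 5280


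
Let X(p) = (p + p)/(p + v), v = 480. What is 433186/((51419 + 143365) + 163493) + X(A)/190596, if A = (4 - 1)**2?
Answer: 2242975953865/1855107430666 ≈ 1.2091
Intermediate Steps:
A = 9 (A = 3**2 = 9)
X(p) = 2*p/(480 + p) (X(p) = (p + p)/(p + 480) = (2*p)/(480 + p) = 2*p/(480 + p))
433186/((51419 + 143365) + 163493) + X(A)/190596 = 433186/((51419 + 143365) + 163493) + (2*9/(480 + 9))/190596 = 433186/(194784 + 163493) + (2*9/489)*(1/190596) = 433186/358277 + (2*9*(1/489))*(1/190596) = 433186*(1/358277) + (6/163)*(1/190596) = 433186/358277 + 1/5177858 = 2242975953865/1855107430666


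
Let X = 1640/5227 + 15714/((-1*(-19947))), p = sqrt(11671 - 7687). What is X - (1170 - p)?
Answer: -40624274524/34754323 + 4*sqrt(249) ≈ -1105.8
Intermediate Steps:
p = 4*sqrt(249) (p = sqrt(3984) = 4*sqrt(249) ≈ 63.119)
X = 38283386/34754323 (X = 1640*(1/5227) + 15714/19947 = 1640/5227 + 15714*(1/19947) = 1640/5227 + 5238/6649 = 38283386/34754323 ≈ 1.1015)
X - (1170 - p) = 38283386/34754323 - (1170 - 4*sqrt(249)) = 38283386/34754323 + (-1170 + 4*sqrt(249)) = -40624274524/34754323 + 4*sqrt(249)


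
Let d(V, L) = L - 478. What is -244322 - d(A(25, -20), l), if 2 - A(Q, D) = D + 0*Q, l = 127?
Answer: -243971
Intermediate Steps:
A(Q, D) = 2 - D (A(Q, D) = 2 - (D + 0*Q) = 2 - (D + 0) = 2 - D)
d(V, L) = -478 + L
-244322 - d(A(25, -20), l) = -244322 - (-478 + 127) = -244322 - 1*(-351) = -244322 + 351 = -243971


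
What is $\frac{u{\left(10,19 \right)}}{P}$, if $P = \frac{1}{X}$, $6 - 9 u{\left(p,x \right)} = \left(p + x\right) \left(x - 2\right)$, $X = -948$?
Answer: $\frac{153892}{3} \approx 51297.0$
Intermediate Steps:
$u{\left(p,x \right)} = \frac{2}{3} - \frac{\left(-2 + x\right) \left(p + x\right)}{9}$ ($u{\left(p,x \right)} = \frac{2}{3} - \frac{\left(p + x\right) \left(x - 2\right)}{9} = \frac{2}{3} - \frac{\left(p + x\right) \left(-2 + x\right)}{9} = \frac{2}{3} - \frac{\left(-2 + x\right) \left(p + x\right)}{9}$)
$P = - \frac{1}{948}$ ($P = \frac{1}{-948} = - \frac{1}{948} \approx -0.0010549$)
$\frac{u{\left(10,19 \right)}}{P} = \frac{\frac{2}{3} - \frac{19^{2}}{9} + \frac{2}{9} \cdot 10 + \frac{2}{9} \cdot 19 - \frac{10}{9} \cdot 19}{- \frac{1}{948}} = \left(\frac{2}{3} - \frac{361}{9} + \frac{20}{9} + \frac{38}{9} - \frac{190}{9}\right) \left(-948\right) = \left(- \frac{487}{9}\right) \left(-948\right) = \frac{153892}{3}$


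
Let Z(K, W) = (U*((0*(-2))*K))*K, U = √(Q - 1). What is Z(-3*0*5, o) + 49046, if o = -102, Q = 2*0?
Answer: 49046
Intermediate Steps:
Q = 0
U = I (U = √(0 - 1) = √(-1) = I ≈ 1.0*I)
Z(K, W) = 0 (Z(K, W) = (I*((0*(-2))*K))*K = (I*(0*K))*K = (I*0)*K = 0*K = 0)
Z(-3*0*5, o) + 49046 = 0 + 49046 = 49046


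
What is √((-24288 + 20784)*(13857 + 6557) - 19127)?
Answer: I*√71549783 ≈ 8458.7*I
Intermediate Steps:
√((-24288 + 20784)*(13857 + 6557) - 19127) = √(-3504*20414 - 19127) = √(-71530656 - 19127) = √(-71549783) = I*√71549783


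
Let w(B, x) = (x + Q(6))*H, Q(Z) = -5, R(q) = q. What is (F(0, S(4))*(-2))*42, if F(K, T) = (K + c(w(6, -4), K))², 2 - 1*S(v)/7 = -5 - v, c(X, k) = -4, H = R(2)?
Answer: -1344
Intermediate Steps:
H = 2
w(B, x) = -10 + 2*x (w(B, x) = (x - 5)*2 = (-5 + x)*2 = -10 + 2*x)
S(v) = 49 + 7*v (S(v) = 14 - 7*(-5 - v) = 14 + (35 + 7*v) = 49 + 7*v)
F(K, T) = (-4 + K)² (F(K, T) = (K - 4)² = (-4 + K)²)
(F(0, S(4))*(-2))*42 = ((-4 + 0)²*(-2))*42 = ((-4)²*(-2))*42 = (16*(-2))*42 = -32*42 = -1344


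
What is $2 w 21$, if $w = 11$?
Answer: $462$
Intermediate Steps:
$2 w 21 = 2 \cdot 11 \cdot 21 = 22 \cdot 21 = 462$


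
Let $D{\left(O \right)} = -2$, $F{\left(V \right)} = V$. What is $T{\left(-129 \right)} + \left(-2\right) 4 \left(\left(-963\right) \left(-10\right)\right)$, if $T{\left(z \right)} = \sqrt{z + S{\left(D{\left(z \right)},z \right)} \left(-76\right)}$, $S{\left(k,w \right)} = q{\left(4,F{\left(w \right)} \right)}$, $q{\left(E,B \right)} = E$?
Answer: $-77040 + i \sqrt{433} \approx -77040.0 + 20.809 i$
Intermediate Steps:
$S{\left(k,w \right)} = 4$
$T{\left(z \right)} = \sqrt{-304 + z}$ ($T{\left(z \right)} = \sqrt{z + 4 \left(-76\right)} = \sqrt{z - 304} = \sqrt{-304 + z}$)
$T{\left(-129 \right)} + \left(-2\right) 4 \left(\left(-963\right) \left(-10\right)\right) = \sqrt{-304 - 129} + \left(-2\right) 4 \left(\left(-963\right) \left(-10\right)\right) = \sqrt{-433} - 77040 = i \sqrt{433} - 77040 = -77040 + i \sqrt{433}$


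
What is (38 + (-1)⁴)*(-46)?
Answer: -1794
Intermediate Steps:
(38 + (-1)⁴)*(-46) = (38 + 1)*(-46) = 39*(-46) = -1794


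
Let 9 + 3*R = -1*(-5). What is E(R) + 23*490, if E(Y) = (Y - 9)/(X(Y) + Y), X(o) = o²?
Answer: 44987/4 ≈ 11247.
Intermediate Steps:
R = -4/3 (R = -3 + (-1*(-5))/3 = -3 + (⅓)*5 = -3 + 5/3 = -4/3 ≈ -1.3333)
E(Y) = (-9 + Y)/(Y + Y²) (E(Y) = (Y - 9)/(Y² + Y) = (-9 + Y)/(Y + Y²))
E(R) + 23*490 = (-9 - 4/3)/((-4/3)*(1 - 4/3)) + 23*490 = -¾*(-31/3)/(-⅓) + 11270 = -¾*(-3)*(-31/3) + 11270 = -93/4 + 11270 = 44987/4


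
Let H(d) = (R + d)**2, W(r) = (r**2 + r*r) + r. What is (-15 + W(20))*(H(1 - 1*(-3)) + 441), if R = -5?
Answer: 355810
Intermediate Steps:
W(r) = r + 2*r**2 (W(r) = (r**2 + r**2) + r = 2*r**2 + r = r + 2*r**2)
H(d) = (-5 + d)**2
(-15 + W(20))*(H(1 - 1*(-3)) + 441) = (-15 + 20*(1 + 2*20))*((-5 + (1 - 1*(-3)))**2 + 441) = (-15 + 20*(1 + 40))*((-5 + (1 + 3))**2 + 441) = (-15 + 20*41)*((-5 + 4)**2 + 441) = (-15 + 820)*((-1)**2 + 441) = 805*(1 + 441) = 805*442 = 355810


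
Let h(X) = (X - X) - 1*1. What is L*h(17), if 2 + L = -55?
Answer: 57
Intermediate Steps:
h(X) = -1 (h(X) = 0 - 1 = -1)
L = -57 (L = -2 - 55 = -57)
L*h(17) = -57*(-1) = 57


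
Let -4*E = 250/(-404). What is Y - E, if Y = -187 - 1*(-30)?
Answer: -126981/808 ≈ -157.15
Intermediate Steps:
Y = -157 (Y = -187 + 30 = -157)
E = 125/808 (E = -125/(2*(-404)) = -125*(-1)/(2*404) = -¼*(-125/202) = 125/808 ≈ 0.15470)
Y - E = -157 - 1*125/808 = -157 - 125/808 = -126981/808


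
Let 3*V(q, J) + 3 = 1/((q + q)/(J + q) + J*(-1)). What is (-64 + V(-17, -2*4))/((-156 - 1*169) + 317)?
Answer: 45605/5616 ≈ 8.1205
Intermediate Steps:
V(q, J) = -1 + 1/(3*(-J + 2*q/(J + q))) (V(q, J) = -1 + 1/(3*((q + q)/(J + q) + J*(-1))) = -1 + 1/(3*((2*q)/(J + q) - J)) = -1 + 1/(3*(2*q/(J + q) - J)) = -1 + 1/(3*(-J + 2*q/(J + q))))
(-64 + V(-17, -2*4))/((-156 - 1*169) + 317) = (-64 + (-(-2*4)² - (-2)*4/3 + (5/3)*(-17) - 1*(-2*4)*(-17))/((-2*4)² - 2*(-17) - 2*4*(-17)))/((-156 - 1*169) + 317) = (-64 + (-1*(-8)² - ⅓*(-8) - 85/3 - 1*(-8)*(-17))/((-8)² + 34 - 8*(-17)))/((-156 - 169) + 317) = (-64 + (-1*64 + 8/3 - 85/3 - 136)/(64 + 34 + 136))/(-325 + 317) = (-64 + (-64 + 8/3 - 85/3 - 136)/234)/(-8) = -(-64 + (1/234)*(-677/3))/8 = -(-64 - 677/702)/8 = -⅛*(-45605/702) = 45605/5616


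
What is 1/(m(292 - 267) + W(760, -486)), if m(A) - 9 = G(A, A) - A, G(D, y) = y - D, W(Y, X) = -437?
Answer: -1/453 ≈ -0.0022075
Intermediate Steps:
m(A) = 9 - A (m(A) = 9 + ((A - A) - A) = 9 + (0 - A) = 9 - A)
1/(m(292 - 267) + W(760, -486)) = 1/((9 - (292 - 267)) - 437) = 1/((9 - 1*25) - 437) = 1/((9 - 25) - 437) = 1/(-16 - 437) = 1/(-453) = -1/453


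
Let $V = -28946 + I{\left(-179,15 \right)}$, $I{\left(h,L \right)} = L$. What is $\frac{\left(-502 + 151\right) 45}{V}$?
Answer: $\frac{15795}{28931} \approx 0.54595$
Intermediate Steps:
$V = -28931$ ($V = -28946 + 15 = -28931$)
$\frac{\left(-502 + 151\right) 45}{V} = \frac{\left(-502 + 151\right) 45}{-28931} = \left(-351\right) 45 \left(- \frac{1}{28931}\right) = \left(-15795\right) \left(- \frac{1}{28931}\right) = \frac{15795}{28931}$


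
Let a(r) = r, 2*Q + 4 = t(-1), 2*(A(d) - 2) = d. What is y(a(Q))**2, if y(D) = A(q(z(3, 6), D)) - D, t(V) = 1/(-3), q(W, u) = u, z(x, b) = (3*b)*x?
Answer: 1369/144 ≈ 9.5069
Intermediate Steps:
z(x, b) = 3*b*x
A(d) = 2 + d/2
t(V) = -1/3
Q = -13/6 (Q = -2 + (1/2)*(-1/3) = -2 - 1/6 = -13/6 ≈ -2.1667)
y(D) = 2 - D/2 (y(D) = (2 + D/2) - D = 2 - D/2)
y(a(Q))**2 = (2 - 1/2*(-13/6))**2 = (2 + 13/12)**2 = (37/12)**2 = 1369/144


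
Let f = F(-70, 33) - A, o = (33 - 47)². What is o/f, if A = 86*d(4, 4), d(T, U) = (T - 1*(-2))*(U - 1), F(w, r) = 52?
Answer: -49/374 ≈ -0.13102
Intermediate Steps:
o = 196 (o = (-14)² = 196)
d(T, U) = (-1 + U)*(2 + T) (d(T, U) = (T + 2)*(-1 + U) = (2 + T)*(-1 + U) = (-1 + U)*(2 + T))
A = 1548 (A = 86*(-2 - 1*4 + 2*4 + 4*4) = 86*(-2 - 4 + 8 + 16) = 86*18 = 1548)
f = -1496 (f = 52 - 1*1548 = 52 - 1548 = -1496)
o/f = 196/(-1496) = 196*(-1/1496) = -49/374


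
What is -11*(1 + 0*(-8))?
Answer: -11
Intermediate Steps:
-11*(1 + 0*(-8)) = -11*(1 + 0) = -11*1 = -11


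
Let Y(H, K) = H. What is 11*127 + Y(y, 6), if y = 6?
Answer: 1403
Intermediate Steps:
11*127 + Y(y, 6) = 11*127 + 6 = 1397 + 6 = 1403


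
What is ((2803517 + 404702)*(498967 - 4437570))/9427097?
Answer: -12635900978057/9427097 ≈ -1.3404e+6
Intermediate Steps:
((2803517 + 404702)*(498967 - 4437570))/9427097 = (3208219*(-3938603))*(1/9427097) = -12635900978057*1/9427097 = -12635900978057/9427097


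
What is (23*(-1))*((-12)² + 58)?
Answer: -4646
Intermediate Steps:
(23*(-1))*((-12)² + 58) = -23*(144 + 58) = -23*202 = -4646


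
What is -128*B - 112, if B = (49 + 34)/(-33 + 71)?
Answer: -7440/19 ≈ -391.58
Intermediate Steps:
B = 83/38 ≈ 2.1842
-128*B - 112 = -128*83/38 - 112 = -5312/19 - 112 = -7440/19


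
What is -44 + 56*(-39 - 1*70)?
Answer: -6148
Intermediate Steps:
-44 + 56*(-39 - 1*70) = -44 + 56*(-39 - 70) = -44 + 56*(-109) = -44 - 6104 = -6148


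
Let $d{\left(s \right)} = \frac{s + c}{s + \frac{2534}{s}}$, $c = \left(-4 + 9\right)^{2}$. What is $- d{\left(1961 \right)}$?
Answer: $- \frac{1298182}{1282685} \approx -1.0121$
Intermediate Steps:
$c = 25$ ($c = 5^{2} = 25$)
$d{\left(s \right)} = \frac{25 + s}{s + \frac{2534}{s}}$ ($d{\left(s \right)} = \frac{s + 25}{s + \frac{2534}{s}} = \frac{25 + s}{s + \frac{2534}{s}}$)
$- d{\left(1961 \right)} = - \frac{1961 \left(25 + 1961\right)}{2534 + 1961^{2}} = - \frac{1961 \cdot 1986}{2534 + 3845521} = - \frac{1961 \cdot 1986}{3848055} = \left(-1\right) \frac{1298182}{1282685} = - \frac{1298182}{1282685}$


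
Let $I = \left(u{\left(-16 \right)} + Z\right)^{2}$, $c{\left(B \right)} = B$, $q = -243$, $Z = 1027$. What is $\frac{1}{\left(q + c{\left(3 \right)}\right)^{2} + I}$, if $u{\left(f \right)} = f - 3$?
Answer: $\frac{1}{1073664} \approx 9.3139 \cdot 10^{-7}$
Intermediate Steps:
$u{\left(f \right)} = -3 + f$ ($u{\left(f \right)} = f - 3 = -3 + f$)
$I = 1016064$ ($I = \left(\left(-3 - 16\right) + 1027\right)^{2} = \left(-19 + 1027\right)^{2} = 1008^{2} = 1016064$)
$\frac{1}{\left(q + c{\left(3 \right)}\right)^{2} + I} = \frac{1}{\left(-243 + 3\right)^{2} + 1016064} = \frac{1}{\left(-240\right)^{2} + 1016064} = \frac{1}{57600 + 1016064} = \frac{1}{1073664}$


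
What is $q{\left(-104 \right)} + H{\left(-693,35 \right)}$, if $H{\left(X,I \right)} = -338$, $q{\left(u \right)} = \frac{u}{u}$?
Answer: $-337$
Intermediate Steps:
$q{\left(u \right)} = 1$
$q{\left(-104 \right)} + H{\left(-693,35 \right)} = 1 - 338 = -337$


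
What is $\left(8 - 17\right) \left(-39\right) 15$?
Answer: $5265$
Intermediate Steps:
$\left(8 - 17\right) \left(-39\right) 15 = \left(-9\right) \left(-39\right) 15 = 351 \cdot 15 = 5265$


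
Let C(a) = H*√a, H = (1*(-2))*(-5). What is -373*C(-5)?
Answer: -3730*I*√5 ≈ -8340.5*I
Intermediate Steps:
H = 10 (H = -2*(-5) = 10)
C(a) = 10*√a
-373*C(-5) = -3730*√(-5) = -3730*I*√5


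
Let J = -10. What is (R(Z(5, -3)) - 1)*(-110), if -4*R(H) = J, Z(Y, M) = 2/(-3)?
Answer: -165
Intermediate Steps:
Z(Y, M) = -⅔ (Z(Y, M) = 2*(-⅓) = -⅔)
R(H) = 5/2 (R(H) = -¼*(-10) = 5/2)
(R(Z(5, -3)) - 1)*(-110) = (5/2 - 1)*(-110) = (3/2)*(-110) = -165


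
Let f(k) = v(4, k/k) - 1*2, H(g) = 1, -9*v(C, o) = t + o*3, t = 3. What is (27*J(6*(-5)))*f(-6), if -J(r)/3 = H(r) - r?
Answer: 6696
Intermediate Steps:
v(C, o) = -1/3 - o/3 (v(C, o) = -(3 + o*3)/9 = -(3 + 3*o)/9 = -1/3 - o/3)
J(r) = -3 + 3*r (J(r) = -3*(1 - r) = -3 + 3*r)
f(k) = -8/3 (f(k) = (-1/3 - k/(3*k)) - 1*2 = (-1/3 - 1/3*1) - 2 = (-1/3 - 1/3) - 2 = -2/3 - 2 = -8/3)
(27*J(6*(-5)))*f(-6) = (27*(-3 + 3*(6*(-5))))*(-8/3) = (27*(-3 + 3*(-30)))*(-8/3) = (27*(-3 - 90))*(-8/3) = (27*(-93))*(-8/3) = -2511*(-8/3) = 6696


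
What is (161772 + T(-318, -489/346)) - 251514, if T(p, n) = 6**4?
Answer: -88446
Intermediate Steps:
T(p, n) = 1296
(161772 + T(-318, -489/346)) - 251514 = (161772 + 1296) - 251514 = 163068 - 251514 = -88446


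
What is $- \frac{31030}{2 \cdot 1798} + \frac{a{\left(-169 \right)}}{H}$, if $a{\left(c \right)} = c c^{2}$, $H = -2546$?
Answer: $\frac{74475012}{39463} \approx 1887.2$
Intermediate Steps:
$a{\left(c \right)} = c^{3}$
$- \frac{31030}{2 \cdot 1798} + \frac{a{\left(-169 \right)}}{H} = - \frac{31030}{2 \cdot 1798} + \frac{\left(-169\right)^{3}}{-2546} = - \frac{31030}{3596} - - \frac{4826809}{2546} = \left(-31030\right) \frac{1}{3596} + \frac{4826809}{2546} = - \frac{535}{62} + \frac{4826809}{2546} = \frac{74475012}{39463}$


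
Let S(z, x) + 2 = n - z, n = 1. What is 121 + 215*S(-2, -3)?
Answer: 336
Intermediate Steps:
S(z, x) = -1 - z (S(z, x) = -2 + (1 - z) = -1 - z)
121 + 215*S(-2, -3) = 121 + 215*(-1 - 1*(-2)) = 121 + 215*(-1 + 2) = 121 + 215*1 = 121 + 215 = 336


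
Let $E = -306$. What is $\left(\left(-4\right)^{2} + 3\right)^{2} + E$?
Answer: $55$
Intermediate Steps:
$\left(\left(-4\right)^{2} + 3\right)^{2} + E = \left(\left(-4\right)^{2} + 3\right)^{2} - 306 = \left(16 + 3\right)^{2} - 306 = 19^{2} - 306 = 361 - 306 = 55$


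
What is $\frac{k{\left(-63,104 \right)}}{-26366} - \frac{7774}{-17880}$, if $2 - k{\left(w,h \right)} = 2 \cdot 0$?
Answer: $\frac{51233381}{117856020} \approx 0.43471$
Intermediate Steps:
$k{\left(w,h \right)} = 2$ ($k{\left(w,h \right)} = 2 - 2 \cdot 0 = 2 - 0 = 2 + 0 = 2$)
$\frac{k{\left(-63,104 \right)}}{-26366} - \frac{7774}{-17880} = \frac{2}{-26366} - \frac{7774}{-17880} = 2 \left(- \frac{1}{26366}\right) - - \frac{3887}{8940} = - \frac{1}{13183} + \frac{3887}{8940} = \frac{51233381}{117856020}$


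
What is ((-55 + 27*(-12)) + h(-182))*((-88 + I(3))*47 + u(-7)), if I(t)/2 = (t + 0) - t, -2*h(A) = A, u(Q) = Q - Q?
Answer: 1191168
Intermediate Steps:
u(Q) = 0
h(A) = -A/2
I(t) = 0 (I(t) = 2*((t + 0) - t) = 2*(t - t) = 2*0 = 0)
((-55 + 27*(-12)) + h(-182))*((-88 + I(3))*47 + u(-7)) = ((-55 + 27*(-12)) - ½*(-182))*((-88 + 0)*47 + 0) = ((-55 - 324) + 91)*(-88*47 + 0) = (-379 + 91)*(-4136 + 0) = -288*(-4136) = 1191168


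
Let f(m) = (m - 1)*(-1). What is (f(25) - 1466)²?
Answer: 2220100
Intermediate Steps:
f(m) = 1 - m (f(m) = (-1 + m)*(-1) = 1 - m)
(f(25) - 1466)² = ((1 - 1*25) - 1466)² = ((1 - 25) - 1466)² = (-24 - 1466)² = (-1490)² = 2220100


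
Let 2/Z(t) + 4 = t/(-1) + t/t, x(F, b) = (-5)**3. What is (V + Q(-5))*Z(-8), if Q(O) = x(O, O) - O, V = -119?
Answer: -478/5 ≈ -95.600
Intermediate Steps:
x(F, b) = -125
Z(t) = 2/(-3 - t) (Z(t) = 2/(-4 + (t/(-1) + t/t)) = 2/(-4 + (t*(-1) + 1)) = 2/(-4 + (-t + 1)) = 2/(-4 + (1 - t)) = 2/(-3 - t))
Q(O) = -125 - O
(V + Q(-5))*Z(-8) = (-119 + (-125 - 1*(-5)))*(-2/(3 - 8)) = (-119 + (-125 + 5))*(-2/(-5)) = (-119 - 120)*(-2*(-1/5)) = -239*2/5 = -478/5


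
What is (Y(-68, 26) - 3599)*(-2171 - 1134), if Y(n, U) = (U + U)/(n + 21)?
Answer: 559222525/47 ≈ 1.1898e+7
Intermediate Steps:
Y(n, U) = 2*U/(21 + n) (Y(n, U) = (2*U)/(21 + n) = 2*U/(21 + n))
(Y(-68, 26) - 3599)*(-2171 - 1134) = (2*26/(21 - 68) - 3599)*(-2171 - 1134) = (2*26/(-47) - 3599)*(-3305) = (2*26*(-1/47) - 3599)*(-3305) = (-52/47 - 3599)*(-3305) = -169205/47*(-3305) = 559222525/47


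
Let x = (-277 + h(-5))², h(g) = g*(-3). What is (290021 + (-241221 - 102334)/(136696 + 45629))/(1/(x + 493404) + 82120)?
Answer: 5943965070606592/1683055995914865 ≈ 3.5317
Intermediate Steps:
h(g) = -3*g
x = 68644 (x = (-277 - 3*(-5))² = (-277 + 15)² = (-262)² = 68644)
(290021 + (-241221 - 102334)/(136696 + 45629))/(1/(x + 493404) + 82120) = (290021 + (-241221 - 102334)/(136696 + 45629))/(1/(68644 + 493404) + 82120) = (290021 - 343555/182325)/(1/562048 + 82120) = (290021 - 343555*1/182325)/(1/562048 + 82120) = (290021 - 68711/36465)/(46155381761/562048) = (10575547054/36465)*(562048/46155381761) = 5943965070606592/1683055995914865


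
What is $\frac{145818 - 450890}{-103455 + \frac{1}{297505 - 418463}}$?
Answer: $\frac{36900898976}{12513709891} \approx 2.9488$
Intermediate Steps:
$\frac{145818 - 450890}{-103455 + \frac{1}{297505 - 418463}} = - \frac{305072}{-103455 + \frac{1}{-120958}} = - \frac{305072}{-103455 - \frac{1}{120958}} = - \frac{305072}{- \frac{12513709891}{120958}} = \left(-305072\right) \left(- \frac{120958}{12513709891}\right) = \frac{36900898976}{12513709891}$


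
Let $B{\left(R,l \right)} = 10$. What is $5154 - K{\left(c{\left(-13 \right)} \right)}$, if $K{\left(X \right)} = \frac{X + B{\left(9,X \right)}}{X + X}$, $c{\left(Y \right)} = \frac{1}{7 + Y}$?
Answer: $\frac{10367}{2} \approx 5183.5$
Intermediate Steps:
$K{\left(X \right)} = \frac{10 + X}{2 X}$ ($K{\left(X \right)} = \frac{X + 10}{X + X} = \frac{10 + X}{2 X}$)
$5154 - K{\left(c{\left(-13 \right)} \right)} = 5154 - \frac{10 + \frac{1}{7 - 13}}{2 \frac{1}{7 - 13}} = 5154 - \frac{10 + \frac{1}{-6}}{2 \frac{1}{-6}} = 5154 - \frac{10 - \frac{1}{6}}{2 \left(- \frac{1}{6}\right)} = 5154 - \frac{1}{2} \left(-6\right) \frac{59}{6} = 5154 - - \frac{59}{2} = 5154 + \frac{59}{2} = \frac{10367}{2}$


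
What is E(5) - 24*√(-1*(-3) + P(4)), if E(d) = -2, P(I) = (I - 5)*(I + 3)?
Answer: -2 - 48*I ≈ -2.0 - 48.0*I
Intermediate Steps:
P(I) = (-5 + I)*(3 + I)
E(5) - 24*√(-1*(-3) + P(4)) = -2 - 24*√(-1*(-3) + (-15 + 4² - 2*4)) = -2 - 24*√(3 + (-15 + 16 - 8)) = -2 - 24*√(3 - 7) = -2 - 48*I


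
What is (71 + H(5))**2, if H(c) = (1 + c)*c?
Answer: 10201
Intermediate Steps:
H(c) = c*(1 + c)
(71 + H(5))**2 = (71 + 5*(1 + 5))**2 = (71 + 5*6)**2 = (71 + 30)**2 = 101**2 = 10201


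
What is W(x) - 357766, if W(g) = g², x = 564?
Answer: -39670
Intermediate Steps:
W(x) - 357766 = 564² - 357766 = 318096 - 357766 = -39670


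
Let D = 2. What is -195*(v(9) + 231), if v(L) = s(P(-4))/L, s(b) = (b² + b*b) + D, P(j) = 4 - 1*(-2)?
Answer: -139945/3 ≈ -46648.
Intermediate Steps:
P(j) = 6 (P(j) = 4 + 2 = 6)
s(b) = 2 + 2*b² (s(b) = (b² + b*b) + 2 = (b² + b²) + 2 = 2*b² + 2 = 2 + 2*b²)
v(L) = 74/L (v(L) = (2 + 2*6²)/L = (2 + 2*36)/L = (2 + 72)/L = 74/L)
-195*(v(9) + 231) = -195*(74/9 + 231) = -195*2153/9 = -139945/3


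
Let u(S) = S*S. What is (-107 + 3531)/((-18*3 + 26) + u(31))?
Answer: 3424/933 ≈ 3.6699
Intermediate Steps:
u(S) = S²
(-107 + 3531)/((-18*3 + 26) + u(31)) = (-107 + 3531)/((-18*3 + 26) + 31²) = 3424/((-54 + 26) + 961) = 3424/(-28 + 961) = 3424/933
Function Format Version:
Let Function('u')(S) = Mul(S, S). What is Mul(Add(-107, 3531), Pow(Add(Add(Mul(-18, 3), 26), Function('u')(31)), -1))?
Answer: Rational(3424, 933) ≈ 3.6699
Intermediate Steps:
Function('u')(S) = Pow(S, 2)
Mul(Add(-107, 3531), Pow(Add(Add(Mul(-18, 3), 26), Function('u')(31)), -1)) = Mul(Add(-107, 3531), Pow(Add(Add(Mul(-18, 3), 26), Pow(31, 2)), -1)) = Mul(3424, Pow(Add(Add(-54, 26), 961), -1)) = Mul(3424, Pow(Add(-28, 961), -1)) = Mul(3424, Pow(933, -1)) = Mul(3424, Rational(1, 933)) = Rational(3424, 933)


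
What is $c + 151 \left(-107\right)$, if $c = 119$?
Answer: $-16038$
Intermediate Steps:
$c + 151 \left(-107\right) = 119 + 151 \left(-107\right) = 119 - 16157 = -16038$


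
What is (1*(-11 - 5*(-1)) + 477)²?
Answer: 221841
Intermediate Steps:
(1*(-11 - 5*(-1)) + 477)² = (1*(-11 + 5) + 477)² = (1*(-6) + 477)² = (-6 + 477)² = 471² = 221841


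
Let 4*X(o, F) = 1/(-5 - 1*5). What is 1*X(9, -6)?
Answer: -1/40 ≈ -0.025000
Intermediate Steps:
X(o, F) = -1/40 (X(o, F) = 1/(4*(-5 - 1*5)) = 1/(4*(-5 - 5)) = (1/4)/(-10) = (1/4)*(-1/10) = -1/40)
1*X(9, -6) = 1*(-1/40) = -1/40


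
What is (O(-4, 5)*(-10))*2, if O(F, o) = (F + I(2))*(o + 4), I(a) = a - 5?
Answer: 1260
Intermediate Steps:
I(a) = -5 + a
O(F, o) = (-3 + F)*(4 + o) (O(F, o) = (F + (-5 + 2))*(o + 4) = (F - 3)*(4 + o) = (-3 + F)*(4 + o))
(O(-4, 5)*(-10))*2 = ((-12 - 3*5 + 4*(-4) - 4*5)*(-10))*2 = ((-12 - 15 - 16 - 20)*(-10))*2 = -63*(-10)*2 = 630*2 = 1260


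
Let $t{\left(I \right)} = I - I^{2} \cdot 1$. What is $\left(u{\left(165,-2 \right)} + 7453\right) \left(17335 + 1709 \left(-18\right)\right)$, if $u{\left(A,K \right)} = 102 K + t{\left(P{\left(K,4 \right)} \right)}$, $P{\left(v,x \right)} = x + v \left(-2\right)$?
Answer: $-96580411$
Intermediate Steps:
$P{\left(v,x \right)} = x - 2 v$
$t{\left(I \right)} = I - I^{2}$
$u{\left(A,K \right)} = 102 K + \left(-3 + 2 K\right) \left(4 - 2 K\right)$ ($u{\left(A,K \right)} = 102 K + \left(4 - 2 K\right) \left(1 - \left(4 - 2 K\right)\right) = 102 K + \left(4 - 2 K\right) \left(1 + \left(-4 + 2 K\right)\right) = 102 K + \left(4 - 2 K\right) \left(-3 + 2 K\right) = 102 K + \left(-3 + 2 K\right) \left(4 - 2 K\right)$)
$\left(u{\left(165,-2 \right)} + 7453\right) \left(17335 + 1709 \left(-18\right)\right) = \left(\left(-12 - 4 \left(-2\right)^{2} + 116 \left(-2\right)\right) + 7453\right) \left(17335 + 1709 \left(-18\right)\right) = \left(\left(-12 - 16 - 232\right) + 7453\right) \left(17335 - 30762\right) = \left(\left(-12 - 16 - 232\right) + 7453\right) \left(-13427\right) = \left(-260 + 7453\right) \left(-13427\right) = 7193 \left(-13427\right) = -96580411$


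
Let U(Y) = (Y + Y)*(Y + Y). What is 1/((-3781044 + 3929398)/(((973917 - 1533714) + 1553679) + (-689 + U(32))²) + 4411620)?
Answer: 12601531/55593166338574 ≈ 2.2667e-7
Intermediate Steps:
U(Y) = 4*Y² (U(Y) = (2*Y)*(2*Y) = 4*Y²)
1/((-3781044 + 3929398)/(((973917 - 1533714) + 1553679) + (-689 + U(32))²) + 4411620) = 1/((-3781044 + 3929398)/(((973917 - 1533714) + 1553679) + (-689 + 4*32²)²) + 4411620) = 1/(148354/((-559797 + 1553679) + (-689 + 4*1024)²) + 4411620) = 1/(148354/(993882 + (-689 + 4096)²) + 4411620) = 1/(148354/(993882 + 3407²) + 4411620) = 1/(148354/(993882 + 11607649) + 4411620) = 1/(148354/12601531 + 4411620) = 1/(55593166338574/12601531) = 12601531/55593166338574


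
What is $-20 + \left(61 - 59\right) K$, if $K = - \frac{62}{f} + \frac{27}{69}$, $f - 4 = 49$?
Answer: $- \frac{26278}{1219} \approx -21.557$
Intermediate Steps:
$f = 53$ ($f = 4 + 49 = 53$)
$K = - \frac{949}{1219}$ ($K = - \frac{62}{53} + \frac{27}{69} = \left(-62\right) \frac{1}{53} + 27 \cdot \frac{1}{69} = - \frac{62}{53} + \frac{9}{23} = - \frac{949}{1219} \approx -0.77851$)
$-20 + \left(61 - 59\right) K = -20 + \left(61 - 59\right) \left(- \frac{949}{1219}\right) = -20 + 2 \left(- \frac{949}{1219}\right) = -20 - \frac{1898}{1219} = - \frac{26278}{1219}$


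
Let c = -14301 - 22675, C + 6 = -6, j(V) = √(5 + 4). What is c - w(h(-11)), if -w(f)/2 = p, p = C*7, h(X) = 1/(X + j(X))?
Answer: -37144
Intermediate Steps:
j(V) = 3 (j(V) = √9 = 3)
C = -12 (C = -6 - 6 = -12)
h(X) = 1/(3 + X) (h(X) = 1/(X + 3) = 1/(3 + X))
p = -84 (p = -12*7 = -84)
c = -36976
w(f) = 168 (w(f) = -2*(-84) = 168)
c - w(h(-11)) = -36976 - 1*168 = -36976 - 168 = -37144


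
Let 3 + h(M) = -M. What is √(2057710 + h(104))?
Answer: √2057603 ≈ 1434.4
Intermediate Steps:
h(M) = -3 - M
√(2057710 + h(104)) = √(2057710 + (-3 - 1*104)) = √(2057710 + (-3 - 104)) = √(2057710 - 107) = √2057603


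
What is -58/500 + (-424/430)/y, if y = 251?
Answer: -323597/2698250 ≈ -0.11993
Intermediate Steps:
-58/500 + (-424/430)/y = -58/500 - 424/430/251 = -58*1/500 - 424*1/430*(1/251) = -29/250 - 212/215*1/251 = -29/250 - 212/53965 = -323597/2698250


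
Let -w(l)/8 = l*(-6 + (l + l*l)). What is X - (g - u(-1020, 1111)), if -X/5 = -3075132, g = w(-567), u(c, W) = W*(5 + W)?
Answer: -1439059440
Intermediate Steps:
w(l) = -8*l*(-6 + l + l**2) (w(l) = -8*l*(-6 + (l + l*l)) = -8*l*(-6 + (l + l**2)) = -8*l*(-6 + l + l**2))
g = 1455674976 (g = 8*(-567)*(6 - 1*(-567) - 1*(-567)**2) = 8*(-567)*(6 + 567 - 1*321489) = 8*(-567)*(6 + 567 - 321489) = 8*(-567)*(-320916) = 1455674976)
X = 15375660 (X = -5*(-3075132) = 15375660)
X - (g - u(-1020, 1111)) = 15375660 - (1455674976 - 1111*(5 + 1111)) = 15375660 - (1455674976 - 1111*1116) = 15375660 - (1455674976 - 1*1239876) = 15375660 - (1455674976 - 1239876) = 15375660 - 1*1454435100 = 15375660 - 1454435100 = -1439059440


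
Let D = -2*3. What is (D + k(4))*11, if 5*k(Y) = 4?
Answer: -286/5 ≈ -57.200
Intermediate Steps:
k(Y) = 4/5 (k(Y) = (1/5)*4 = 4/5)
D = -6
(D + k(4))*11 = (-6 + 4/5)*11 = -26/5*11 = -286/5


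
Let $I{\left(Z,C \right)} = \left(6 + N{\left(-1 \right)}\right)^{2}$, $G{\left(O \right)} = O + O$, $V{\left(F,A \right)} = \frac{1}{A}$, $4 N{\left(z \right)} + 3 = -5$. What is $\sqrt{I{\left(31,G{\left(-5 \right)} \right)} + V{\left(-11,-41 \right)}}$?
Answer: $\frac{\sqrt{26855}}{41} \approx 3.9969$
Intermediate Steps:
$N{\left(z \right)} = -2$ ($N{\left(z \right)} = - \frac{3}{4} + \frac{1}{4} \left(-5\right) = - \frac{3}{4} - \frac{5}{4} = -2$)
$G{\left(O \right)} = 2 O$
$I{\left(Z,C \right)} = 16$ ($I{\left(Z,C \right)} = \left(6 - 2\right)^{2} = 4^{2} = 16$)
$\sqrt{I{\left(31,G{\left(-5 \right)} \right)} + V{\left(-11,-41 \right)}} = \sqrt{16 + \frac{1}{-41}} = \sqrt{16 - \frac{1}{41}} = \sqrt{\frac{655}{41}} = \frac{\sqrt{26855}}{41}$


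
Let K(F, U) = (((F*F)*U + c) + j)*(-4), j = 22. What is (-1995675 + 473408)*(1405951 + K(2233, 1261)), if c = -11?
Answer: 38284156200659003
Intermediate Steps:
K(F, U) = -44 - 4*U*F**2 (K(F, U) = (((F*F)*U - 11) + 22)*(-4) = ((F**2*U - 11) + 22)*(-4) = ((U*F**2 - 11) + 22)*(-4) = ((-11 + U*F**2) + 22)*(-4) = (11 + U*F**2)*(-4) = -44 - 4*U*F**2)
(-1995675 + 473408)*(1405951 + K(2233, 1261)) = (-1995675 + 473408)*(1405951 + (-44 - 4*1261*2233**2)) = -1522267*(1405951 + (-44 - 4*1261*4986289)) = -1522267*(1405951 + (-44 - 25150841716)) = -1522267*(1405951 - 25150841760) = -1522267*(-25149435809) = 38284156200659003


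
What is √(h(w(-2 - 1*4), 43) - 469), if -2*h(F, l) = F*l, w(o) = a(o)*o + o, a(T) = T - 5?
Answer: I*√1759 ≈ 41.94*I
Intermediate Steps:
a(T) = -5 + T
w(o) = o + o*(-5 + o) (w(o) = (-5 + o)*o + o = o*(-5 + o) + o = o + o*(-5 + o))
h(F, l) = -F*l/2
√(h(w(-2 - 1*4), 43) - 469) = √(-½*(-2 - 1*4)*(-4 + (-2 - 1*4))*43 - 469) = √(-½*(-2 - 4)*(-4 + (-2 - 4))*43 - 469) = √(-½*(-6*(-4 - 6))*43 - 469) = √(-½*(-6*(-10))*43 - 469) = √(-½*60*43 - 469) = √(-1290 - 469) = √(-1759) = I*√1759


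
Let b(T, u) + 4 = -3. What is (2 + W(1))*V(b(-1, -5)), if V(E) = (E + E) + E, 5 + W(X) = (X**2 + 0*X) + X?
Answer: 21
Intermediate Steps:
b(T, u) = -7 (b(T, u) = -4 - 3 = -7)
W(X) = -5 + X + X**2 (W(X) = -5 + ((X**2 + 0*X) + X) = -5 + ((X**2 + 0) + X) = -5 + (X**2 + X) = -5 + (X + X**2) = -5 + X + X**2)
V(E) = 3*E (V(E) = 2*E + E = 3*E)
(2 + W(1))*V(b(-1, -5)) = (2 + (-5 + 1 + 1**2))*(3*(-7)) = (2 + (-5 + 1 + 1))*(-21) = (2 - 3)*(-21) = -1*(-21) = 21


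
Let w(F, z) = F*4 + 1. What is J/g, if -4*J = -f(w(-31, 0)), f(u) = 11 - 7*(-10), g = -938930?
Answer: -81/3755720 ≈ -2.1567e-5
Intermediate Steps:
w(F, z) = 1 + 4*F (w(F, z) = 4*F + 1 = 1 + 4*F)
f(u) = 81 (f(u) = 11 + 70 = 81)
J = 81/4 (J = -(-1)*81/4 = -¼*(-81) = 81/4 ≈ 20.250)
J/g = (81/4)/(-938930) = (81/4)*(-1/938930) = -81/3755720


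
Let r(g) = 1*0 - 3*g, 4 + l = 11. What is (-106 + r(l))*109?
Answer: -13843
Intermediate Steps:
l = 7 (l = -4 + 11 = 7)
r(g) = -3*g (r(g) = 0 - 3*g = -3*g)
(-106 + r(l))*109 = (-106 - 3*7)*109 = (-106 - 21)*109 = -127*109 = -13843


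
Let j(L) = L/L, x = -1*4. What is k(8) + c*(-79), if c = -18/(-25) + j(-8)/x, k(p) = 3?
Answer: -3413/100 ≈ -34.130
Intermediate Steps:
x = -4
j(L) = 1
c = 47/100 (c = -18/(-25) + 1/(-4) = -18*(-1/25) + 1*(-¼) = 18/25 - ¼ = 47/100 ≈ 0.47000)
k(8) + c*(-79) = 3 + (47/100)*(-79) = 3 - 3713/100 = -3413/100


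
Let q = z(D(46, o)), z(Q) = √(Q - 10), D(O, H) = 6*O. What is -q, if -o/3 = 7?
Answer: -√266 ≈ -16.310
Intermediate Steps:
o = -21 (o = -3*7 = -21)
z(Q) = √(-10 + Q)
q = √266 (q = √(-10 + 6*46) = √(-10 + 276) = √266 ≈ 16.310)
-q = -√266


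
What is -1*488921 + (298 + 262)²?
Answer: -175321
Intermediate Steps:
-1*488921 + (298 + 262)² = -488921 + 560² = -488921 + 313600 = -175321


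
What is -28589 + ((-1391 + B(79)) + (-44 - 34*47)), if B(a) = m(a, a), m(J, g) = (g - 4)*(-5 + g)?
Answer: -26072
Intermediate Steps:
m(J, g) = (-5 + g)*(-4 + g) (m(J, g) = (-4 + g)*(-5 + g) = (-5 + g)*(-4 + g))
B(a) = 20 + a**2 - 9*a
-28589 + ((-1391 + B(79)) + (-44 - 34*47)) = -28589 + ((-1391 + (20 + 79**2 - 9*79)) + (-44 - 34*47)) = -28589 + ((-1391 + (20 + 6241 - 711)) + (-44 - 1598)) = -28589 + ((-1391 + 5550) - 1642) = -28589 + (4159 - 1642) = -28589 + 2517 = -26072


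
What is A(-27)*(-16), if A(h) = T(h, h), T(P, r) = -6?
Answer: 96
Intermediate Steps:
A(h) = -6
A(-27)*(-16) = -6*(-16) = 96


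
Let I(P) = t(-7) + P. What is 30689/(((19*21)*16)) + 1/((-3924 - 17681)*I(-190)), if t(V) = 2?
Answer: 31162686311/6482537040 ≈ 4.8072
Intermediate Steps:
I(P) = 2 + P
30689/(((19*21)*16)) + 1/((-3924 - 17681)*I(-190)) = 30689/(((19*21)*16)) + 1/((-3924 - 17681)*(2 - 190)) = 30689/((399*16)) + 1/(-21605*(-188)) = 30689/6384 - 1/21605*(-1/188) = 30689*(1/6384) + 1/4061740 = 30689/6384 + 1/4061740 = 31162686311/6482537040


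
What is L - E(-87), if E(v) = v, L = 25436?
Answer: 25523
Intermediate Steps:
L - E(-87) = 25436 - 1*(-87) = 25436 + 87 = 25523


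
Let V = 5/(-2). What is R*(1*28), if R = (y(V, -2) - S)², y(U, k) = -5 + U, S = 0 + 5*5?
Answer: 29575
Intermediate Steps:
V = -5/2 (V = 5*(-½) = -5/2 ≈ -2.5000)
S = 25 (S = 0 + 25 = 25)
R = 4225/4 (R = ((-5 - 5/2) - 1*25)² = (-15/2 - 25)² = (-65/2)² = 4225/4 ≈ 1056.3)
R*(1*28) = 4225*(1*28)/4 = (4225/4)*28 = 29575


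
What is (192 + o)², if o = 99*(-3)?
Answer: 11025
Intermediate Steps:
o = -297
(192 + o)² = (192 - 297)² = (-105)² = 11025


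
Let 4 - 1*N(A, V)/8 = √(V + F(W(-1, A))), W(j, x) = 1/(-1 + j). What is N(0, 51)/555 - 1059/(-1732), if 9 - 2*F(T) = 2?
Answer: 643169/961260 - 4*√218/555 ≈ 0.56268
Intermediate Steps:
F(T) = 7/2 (F(T) = 9/2 - ½*2 = 9/2 - 1 = 7/2)
N(A, V) = 32 - 8*√(7/2 + V) (N(A, V) = 32 - 8*√(V + 7/2) = 32 - 8*√(7/2 + V))
N(0, 51)/555 - 1059/(-1732) = (32 - 4*√(14 + 4*51))/555 - 1059/(-1732) = (32 - 4*√(14 + 204))*(1/555) - 1059*(-1/1732) = (32 - 4*√218)*(1/555) + 1059/1732 = (32/555 - 4*√218/555) + 1059/1732 = 643169/961260 - 4*√218/555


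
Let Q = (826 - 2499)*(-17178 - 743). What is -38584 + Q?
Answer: 29943249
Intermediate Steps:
Q = 29981833 (Q = -1673*(-17921) = 29981833)
-38584 + Q = -38584 + 29981833 = 29943249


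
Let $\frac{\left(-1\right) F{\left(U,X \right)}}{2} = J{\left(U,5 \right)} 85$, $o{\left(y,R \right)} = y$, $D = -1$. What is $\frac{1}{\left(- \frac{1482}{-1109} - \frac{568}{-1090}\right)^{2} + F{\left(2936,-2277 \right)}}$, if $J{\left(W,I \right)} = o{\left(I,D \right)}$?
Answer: $- \frac{365305404025}{309249259379934} \approx -0.0011813$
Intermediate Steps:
$J{\left(W,I \right)} = I$
$F{\left(U,X \right)} = -850$ ($F{\left(U,X \right)} = - 2 \cdot 5 \cdot 85 = \left(-2\right) 425 = -850$)
$\frac{1}{\left(- \frac{1482}{-1109} - \frac{568}{-1090}\right)^{2} + F{\left(2936,-2277 \right)}} = \frac{1}{\left(- \frac{1482}{-1109} - \frac{568}{-1090}\right)^{2} - 850} = \frac{1}{\left(\left(-1482\right) \left(- \frac{1}{1109}\right) - - \frac{284}{545}\right)^{2} - 850} = \frac{1}{\left(\frac{1482}{1109} + \frac{284}{545}\right)^{2} - 850} = \frac{1}{\left(\frac{1122646}{604405}\right)^{2} - 850} = \frac{1}{\frac{1260334041316}{365305404025} - 850} = \frac{1}{- \frac{309249259379934}{365305404025}} = - \frac{365305404025}{309249259379934}$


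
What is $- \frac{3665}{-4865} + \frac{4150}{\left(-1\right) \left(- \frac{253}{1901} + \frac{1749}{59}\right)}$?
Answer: $- \frac{32176161516}{230039579} \approx -139.87$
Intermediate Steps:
$- \frac{3665}{-4865} + \frac{4150}{\left(-1\right) \left(- \frac{253}{1901} + \frac{1749}{59}\right)} = \left(-3665\right) \left(- \frac{1}{4865}\right) + \frac{4150}{\left(-1\right) \left(\left(-253\right) \frac{1}{1901} + 1749 \cdot \frac{1}{59}\right)} = \frac{733}{973} + \frac{4150}{\left(-1\right) \left(- \frac{253}{1901} + \frac{1749}{59}\right)} = \frac{733}{973} + \frac{4150}{\left(-1\right) \frac{3309922}{112159}} = \frac{733}{973} + \frac{4150}{- \frac{3309922}{112159}} = \frac{733}{973} + 4150 \left(- \frac{112159}{3309922}\right) = \frac{733}{973} - \frac{232729925}{1654961} = - \frac{32176161516}{230039579}$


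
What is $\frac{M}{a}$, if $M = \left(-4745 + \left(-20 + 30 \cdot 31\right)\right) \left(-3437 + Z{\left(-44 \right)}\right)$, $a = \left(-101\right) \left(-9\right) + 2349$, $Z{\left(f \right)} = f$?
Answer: $\frac{13349635}{3258} \approx 4097.5$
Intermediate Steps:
$a = 3258$ ($a = 909 + 2349 = 3258$)
$M = 13349635$ ($M = \left(-4745 + \left(-20 + 30 \cdot 31\right)\right) \left(-3437 - 44\right) = \left(-4745 + \left(-20 + 930\right)\right) \left(-3481\right) = \left(-4745 + 910\right) \left(-3481\right) = \left(-3835\right) \left(-3481\right) = 13349635$)
$\frac{M}{a} = \frac{13349635}{3258}$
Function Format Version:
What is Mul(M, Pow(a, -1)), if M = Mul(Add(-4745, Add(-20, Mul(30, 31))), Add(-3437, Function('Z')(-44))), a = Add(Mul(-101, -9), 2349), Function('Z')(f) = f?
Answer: Rational(13349635, 3258) ≈ 4097.5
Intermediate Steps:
a = 3258 (a = Add(909, 2349) = 3258)
M = 13349635 (M = Mul(Add(-4745, Add(-20, Mul(30, 31))), Add(-3437, -44)) = Mul(Add(-4745, Add(-20, 930)), -3481) = Mul(Add(-4745, 910), -3481) = Mul(-3835, -3481) = 13349635)
Mul(M, Pow(a, -1)) = Mul(13349635, Pow(3258, -1)) = Mul(13349635, Rational(1, 3258)) = Rational(13349635, 3258)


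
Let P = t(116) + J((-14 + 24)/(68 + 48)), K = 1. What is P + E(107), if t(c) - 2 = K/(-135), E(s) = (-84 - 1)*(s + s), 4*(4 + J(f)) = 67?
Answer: -9814639/540 ≈ -18175.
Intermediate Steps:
J(f) = 51/4 (J(f) = -4 + (¼)*67 = -4 + 67/4 = 51/4)
E(s) = -170*s
t(c) = 269/135 (t(c) = 2 + 1/(-135) = 2 + 1*(-1/135) = 2 - 1/135 = 269/135)
P = 7961/540 (P = 269/135 + 51/4 = 7961/540 ≈ 14.743)
P + E(107) = 7961/540 - 170*107 = 7961/540 - 18190 = -9814639/540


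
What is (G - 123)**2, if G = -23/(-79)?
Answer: 93973636/6241 ≈ 15057.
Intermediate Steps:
G = 23/79 (G = -23*(-1/79) = 23/79 ≈ 0.29114)
(G - 123)**2 = (23/79 - 123)**2 = (-9694/79)**2 = 93973636/6241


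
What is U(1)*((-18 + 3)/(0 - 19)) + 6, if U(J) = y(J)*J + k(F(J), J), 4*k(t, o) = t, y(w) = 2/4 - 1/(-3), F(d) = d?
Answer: 521/76 ≈ 6.8553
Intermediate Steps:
y(w) = 5/6 (y(w) = 2*(1/4) - 1*(-1/3) = 1/2 + 1/3 = 5/6)
k(t, o) = t/4
U(J) = 13*J/12 (U(J) = 5*J/6 + J/4 = 13*J/12)
U(1)*((-18 + 3)/(0 - 19)) + 6 = ((13/12)*1)*((-18 + 3)/(0 - 19)) + 6 = 13*(-15/(-19))/12 + 6 = 13*(-15*(-1/19))/12 + 6 = (13/12)*(15/19) + 6 = 65/76 + 6 = 521/76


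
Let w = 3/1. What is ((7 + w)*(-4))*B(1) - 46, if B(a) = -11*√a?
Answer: 394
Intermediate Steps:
w = 3 (w = 3*1 = 3)
((7 + w)*(-4))*B(1) - 46 = ((7 + 3)*(-4))*(-11*√1) - 46 = (10*(-4))*(-11*1) - 46 = -40*(-11) - 46 = 440 - 46 = 394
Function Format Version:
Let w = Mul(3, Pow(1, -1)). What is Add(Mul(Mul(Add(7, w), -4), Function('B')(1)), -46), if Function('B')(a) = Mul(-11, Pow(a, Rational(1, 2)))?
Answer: 394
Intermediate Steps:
w = 3 (w = Mul(3, 1) = 3)
Add(Mul(Mul(Add(7, w), -4), Function('B')(1)), -46) = Add(Mul(Mul(Add(7, 3), -4), Mul(-11, Pow(1, Rational(1, 2)))), -46) = Add(Mul(Mul(10, -4), Mul(-11, 1)), -46) = Add(Mul(-40, -11), -46) = Add(440, -46) = 394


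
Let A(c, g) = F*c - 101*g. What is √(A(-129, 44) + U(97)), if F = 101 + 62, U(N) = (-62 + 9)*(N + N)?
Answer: I*√35753 ≈ 189.08*I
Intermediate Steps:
U(N) = -106*N
F = 163
A(c, g) = -101*g + 163*c (A(c, g) = 163*c - 101*g = -101*g + 163*c)
√(A(-129, 44) + U(97)) = √((-101*44 + 163*(-129)) - 106*97) = √((-4444 - 21027) - 10282) = √(-25471 - 10282) = √(-35753) = I*√35753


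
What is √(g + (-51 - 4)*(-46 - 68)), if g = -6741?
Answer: I*√471 ≈ 21.703*I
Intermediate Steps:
√(g + (-51 - 4)*(-46 - 68)) = √(-6741 + (-51 - 4)*(-46 - 68)) = √(-6741 - 55*(-114)) = √(-6741 + 6270) = √(-471) = I*√471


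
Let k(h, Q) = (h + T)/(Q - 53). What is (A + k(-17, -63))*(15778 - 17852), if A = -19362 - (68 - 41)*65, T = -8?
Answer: 2540180239/58 ≈ 4.3796e+7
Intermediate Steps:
A = -21117 (A = -19362 - 27*65 = -19362 - 1*1755 = -19362 - 1755 = -21117)
k(h, Q) = (-8 + h)/(-53 + Q) (k(h, Q) = (h - 8)/(Q - 53) = (-8 + h)/(-53 + Q))
(A + k(-17, -63))*(15778 - 17852) = (-21117 + (-8 - 17)/(-53 - 63))*(15778 - 17852) = (-21117 - 25/(-116))*(-2074) = (-21117 - 1/116*(-25))*(-2074) = (-21117 + 25/116)*(-2074) = -2449547/116*(-2074) = 2540180239/58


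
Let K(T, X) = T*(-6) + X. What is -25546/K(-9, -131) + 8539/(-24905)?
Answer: 635565627/1917685 ≈ 331.42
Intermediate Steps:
K(T, X) = X - 6*T (K(T, X) = -6*T + X = X - 6*T)
-25546/K(-9, -131) + 8539/(-24905) = -25546/(-131 - 6*(-9)) + 8539/(-24905) = -25546/(-131 + 54) + 8539*(-1/24905) = -25546/(-77) - 8539/24905 = -25546*(-1/77) - 8539/24905 = 25546/77 - 8539/24905 = 635565627/1917685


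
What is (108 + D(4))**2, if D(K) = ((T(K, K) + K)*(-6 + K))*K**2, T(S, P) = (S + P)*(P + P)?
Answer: 4276624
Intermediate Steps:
T(S, P) = 2*P*(P + S) (T(S, P) = (P + S)*(2*P) = 2*P*(P + S))
D(K) = K**2*(-6 + K)*(K + 4*K**2) (D(K) = ((2*K*(K + K) + K)*(-6 + K))*K**2 = ((2*K*(2*K) + K)*(-6 + K))*K**2 = ((4*K**2 + K)*(-6 + K))*K**2 = ((K + 4*K**2)*(-6 + K))*K**2 = ((-6 + K)*(K + 4*K**2))*K**2 = K**2*(-6 + K)*(K + 4*K**2))
(108 + D(4))**2 = (108 + 4**3*(-6 - 23*4 + 4*4**2))**2 = (108 + 64*(-6 - 92 + 4*16))**2 = (108 + 64*(-6 - 92 + 64))**2 = (108 + 64*(-34))**2 = (108 - 2176)**2 = (-2068)**2 = 4276624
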